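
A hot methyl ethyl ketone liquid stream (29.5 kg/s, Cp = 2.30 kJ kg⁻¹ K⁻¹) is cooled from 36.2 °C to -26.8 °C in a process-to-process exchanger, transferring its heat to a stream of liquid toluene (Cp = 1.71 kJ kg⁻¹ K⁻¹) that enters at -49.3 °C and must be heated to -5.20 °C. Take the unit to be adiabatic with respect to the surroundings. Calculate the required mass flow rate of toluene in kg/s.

Heat released by hot stream: Q = 29.5 × 2.30 × (36.2 − -26.8) = 4274.5 kJ/s
Energy balance on cold side (adiabatic exchanger): Q = ṁ_c·Cp_c·(T_c,out − T_c,in)
ṁ_c = 4274.5 / [1.71 × (-5.20 − -49.3)] = 56.683 kg/s

ṁ_c = 56.7 kg/s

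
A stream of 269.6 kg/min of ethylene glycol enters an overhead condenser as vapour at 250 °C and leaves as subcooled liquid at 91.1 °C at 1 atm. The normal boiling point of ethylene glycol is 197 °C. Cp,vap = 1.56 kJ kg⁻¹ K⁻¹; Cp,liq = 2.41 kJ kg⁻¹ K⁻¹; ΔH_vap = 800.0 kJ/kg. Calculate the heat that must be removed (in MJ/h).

vapour 250→197 °C: -82.68 kJ/kg
condensation at 197 °C: -800 kJ/kg
liquid 197→91.1 °C: -255.22 kJ/kg
Δh = -82.68 + -800 + -255.22 = -1137.9 kJ/kg
Q = ṁ·Δh = 269.6 kg/min × -1137.9 kJ/kg = -306780 kJ/min
|Q| = 5113 kW = 18407 MJ/h

Q_c = 18400 MJ/h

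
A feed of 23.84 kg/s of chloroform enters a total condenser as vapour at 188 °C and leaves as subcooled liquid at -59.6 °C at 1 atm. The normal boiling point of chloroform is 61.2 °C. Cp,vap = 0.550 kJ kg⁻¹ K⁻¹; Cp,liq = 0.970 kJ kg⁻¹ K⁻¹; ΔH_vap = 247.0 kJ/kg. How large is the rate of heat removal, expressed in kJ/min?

vapour 188→61.2 °C: -69.74 kJ/kg
condensation at 61.2 °C: -247 kJ/kg
liquid 61.2→-59.6 °C: -117.18 kJ/kg
Δh = -69.74 + -247 + -117.18 = -433.92 kJ/kg
Q = ṁ·Δh = 23.84 kg/s × -433.92 kJ/kg = -10345 kJ/s
|Q| = 10345 kW = 620670 kJ/min

Q_c = 621000 kJ/min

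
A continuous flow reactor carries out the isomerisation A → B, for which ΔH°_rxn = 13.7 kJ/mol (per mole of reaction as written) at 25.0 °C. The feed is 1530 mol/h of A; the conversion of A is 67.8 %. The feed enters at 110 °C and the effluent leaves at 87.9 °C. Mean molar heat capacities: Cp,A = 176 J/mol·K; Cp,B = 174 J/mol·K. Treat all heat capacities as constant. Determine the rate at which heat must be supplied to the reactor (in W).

Extent of reaction ξ = 0.678 × 1530 = 1037.3 mol/h
Reaction term: ξ·ΔH°_rxn = 1037.3 × 13.7 = 14212 kJ/h
Sensible, feed 110→25 °C: -22889 kJ/h
Outlet flows (mol/h): A 492.66, B 1037.3
Sensible, products 25→87.9 °C: 16807 kJ/h
Q = ΔH = 8130 kJ/h = 2.2583 kW
Heat supplied = 2258.3 W

Q_in = 2260 W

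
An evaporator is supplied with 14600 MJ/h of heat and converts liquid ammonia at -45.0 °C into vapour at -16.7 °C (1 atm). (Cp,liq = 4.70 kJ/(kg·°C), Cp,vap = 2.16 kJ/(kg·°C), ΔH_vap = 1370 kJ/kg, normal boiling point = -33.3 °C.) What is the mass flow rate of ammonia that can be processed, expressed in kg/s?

ṁ = 2.78 kg/s

Δh = 4.70×(-33.3−-45.0) + 1370 + 2.16×(-16.7−-33.3) = 1460.8 kJ/kg
Q = 14600 MJ/h = 4055.6 kJ/s = 4055.6 kJ/s
ṁ = Q/Δh = 4055.6 / 1460.8 = 2.7762 kg/s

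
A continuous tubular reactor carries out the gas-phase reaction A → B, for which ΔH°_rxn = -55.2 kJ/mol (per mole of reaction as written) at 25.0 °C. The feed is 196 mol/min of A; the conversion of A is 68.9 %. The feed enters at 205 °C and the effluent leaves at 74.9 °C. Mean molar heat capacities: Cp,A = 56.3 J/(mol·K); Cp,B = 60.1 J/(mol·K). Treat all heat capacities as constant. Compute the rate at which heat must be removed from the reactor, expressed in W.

Q_out = 148000 W

Extent of reaction ξ = 0.689 × 196 = 135.04 mol/min
Reaction term: ξ·ΔH°_rxn = 135.04 × -55.2 = -7454.4 kJ/min
Sensible, feed 205→25 °C: -1986.3 kJ/min
Outlet flows (mol/min): A 60.956, B 135.04
Sensible, products 25→74.9 °C: 576.24 kJ/min
Q = ΔH = -8864.4 kJ/min = -147.74 kW
Heat removed = 147740 W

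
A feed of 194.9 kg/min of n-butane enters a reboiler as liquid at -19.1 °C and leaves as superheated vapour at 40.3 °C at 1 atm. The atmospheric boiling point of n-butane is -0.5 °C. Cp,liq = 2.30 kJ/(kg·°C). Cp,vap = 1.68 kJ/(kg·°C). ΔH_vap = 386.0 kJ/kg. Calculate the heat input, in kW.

Q = 1620 kW

liquid -19.1→-0.5 °C: 42.78 kJ/kg
vaporisation at -0.5 °C: 386 kJ/kg
vapour -0.5→40.3 °C: 68.544 kJ/kg
Δh = 42.78 + 386 + 68.544 = 497.32 kJ/kg
Q = ṁ·Δh = 194.9 kg/min × 497.32 kJ/kg = 96928 kJ/min
|Q| = 1615.5 kW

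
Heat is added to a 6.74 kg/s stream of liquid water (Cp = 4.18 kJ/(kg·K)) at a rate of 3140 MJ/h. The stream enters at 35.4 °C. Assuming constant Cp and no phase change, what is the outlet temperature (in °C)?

Q = 3140 MJ/h = 872.22 kJ/s
ΔT = Q/(ṁ·Cp) = 872.22/(6.74×4.18) = 30.959 K
T_out = 35.4 + 30.959 = 66.359 °C

T_out = 66.4 °C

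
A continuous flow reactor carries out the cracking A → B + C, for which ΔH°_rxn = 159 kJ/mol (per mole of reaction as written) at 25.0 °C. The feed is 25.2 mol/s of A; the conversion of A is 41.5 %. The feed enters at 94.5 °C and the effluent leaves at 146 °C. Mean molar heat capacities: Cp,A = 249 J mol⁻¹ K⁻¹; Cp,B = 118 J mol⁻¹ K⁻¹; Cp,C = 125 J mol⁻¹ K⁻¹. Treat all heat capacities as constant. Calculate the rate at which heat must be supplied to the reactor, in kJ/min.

Q_in = 119000 kJ/min

Extent of reaction ξ = 0.415 × 25.2 = 10.458 mol/s
Reaction term: ξ·ΔH°_rxn = 10.458 × 159 = 1662.8 kJ/s
Sensible, feed 94.5→25 °C: -436.1 kJ/s
Outlet flows (mol/s): A 14.742, B 10.458, C 10.458
Sensible, products 25→146 °C: 751.66 kJ/s
Q = ΔH = 1978.4 kJ/s = 1978.4 kW
Heat supplied = 118700 kJ/min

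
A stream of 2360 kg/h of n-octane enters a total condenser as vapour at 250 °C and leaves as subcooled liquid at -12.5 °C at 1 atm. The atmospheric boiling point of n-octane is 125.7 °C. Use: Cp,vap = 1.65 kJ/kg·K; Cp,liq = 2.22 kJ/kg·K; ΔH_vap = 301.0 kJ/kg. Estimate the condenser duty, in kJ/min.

Q_c = 32000 kJ/min

vapour 250→125.7 °C: -205.09 kJ/kg
condensation at 125.7 °C: -301 kJ/kg
liquid 125.7→-12.5 °C: -306.8 kJ/kg
Δh = -205.09 + -301 + -306.8 = -812.9 kJ/kg
Q = ṁ·Δh = 2360 kg/h × -812.9 kJ/kg = -1.9184e+06 kJ/h
|Q| = 532.9 kW = 31974 kJ/min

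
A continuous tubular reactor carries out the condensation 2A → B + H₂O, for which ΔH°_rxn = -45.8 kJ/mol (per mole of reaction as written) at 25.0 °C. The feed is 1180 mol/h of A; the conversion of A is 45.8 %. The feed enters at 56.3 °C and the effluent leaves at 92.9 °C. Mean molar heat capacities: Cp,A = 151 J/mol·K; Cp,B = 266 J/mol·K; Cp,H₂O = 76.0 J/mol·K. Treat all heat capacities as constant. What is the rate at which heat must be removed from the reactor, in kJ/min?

Q_out = 85.3 kJ/min

Extent of reaction ξ = 0.458 × 1180 / 2 = 270.22 mol/h
Reaction term: ξ·ΔH°_rxn = 270.22 × -45.8 = -12376 kJ/h
Sensible, feed 56.3→25 °C: -5577 kJ/h
Outlet flows (mol/h): A 639.56, B 270.22, H₂O 270.22
Sensible, products 25→92.9 °C: 12832 kJ/h
Q = ΔH = -5120.8 kJ/h = -1.4224 kW
Heat removed = 85.346 kJ/min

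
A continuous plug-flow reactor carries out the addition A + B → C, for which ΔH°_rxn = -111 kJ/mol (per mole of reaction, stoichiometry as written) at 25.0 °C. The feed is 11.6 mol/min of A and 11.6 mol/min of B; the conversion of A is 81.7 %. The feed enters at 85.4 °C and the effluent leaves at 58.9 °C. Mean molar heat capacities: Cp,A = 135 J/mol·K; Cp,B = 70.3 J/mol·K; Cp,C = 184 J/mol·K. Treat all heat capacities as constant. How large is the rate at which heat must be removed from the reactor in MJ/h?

Extent of reaction ξ = 0.817 × 11.6 = 9.4772 mol/min
Reaction term: ξ·ΔH°_rxn = 9.4772 × -111 = -1052 kJ/min
Sensible, feed 85.4→25 °C: -143.84 kJ/min
Outlet flows (mol/min): A 2.1228, B 2.1228, C 9.4772
Sensible, products 25→58.9 °C: 73.889 kJ/min
Q = ΔH = -1121.9 kJ/min = -18.699 kW
Heat removed = 67.315 MJ/h

Q_out = 67.3 MJ/h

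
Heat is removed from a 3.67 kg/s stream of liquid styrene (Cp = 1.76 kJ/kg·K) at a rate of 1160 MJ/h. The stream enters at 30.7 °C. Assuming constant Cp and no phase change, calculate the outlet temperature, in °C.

T_out = -19.2 °C

Q = 1160 MJ/h = 322.22 kJ/s
ΔT = Q/(ṁ·Cp) = 322.22/(3.67×1.76) = 49.886 K
T_out = 30.7 − 49.886 = -19.186 °C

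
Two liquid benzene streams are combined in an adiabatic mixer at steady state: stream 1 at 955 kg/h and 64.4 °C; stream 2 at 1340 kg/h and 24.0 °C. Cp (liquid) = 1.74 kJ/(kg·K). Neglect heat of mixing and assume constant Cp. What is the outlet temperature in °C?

Adiabatic, steady state ⇒ Σ ṁᵢCp,ᵢ(T_out − Tᵢ) = 0
Σ ṁᵢCp,ᵢTᵢ = 955×1.74×64.4 + 1340×1.74×24.0 = 162970
Σ ṁᵢCp,ᵢ = 955×1.74 + 1340×1.74 = 3993.3
T_out = 162970 / 3993.3 = 40.811 °C

T_out = 40.8 °C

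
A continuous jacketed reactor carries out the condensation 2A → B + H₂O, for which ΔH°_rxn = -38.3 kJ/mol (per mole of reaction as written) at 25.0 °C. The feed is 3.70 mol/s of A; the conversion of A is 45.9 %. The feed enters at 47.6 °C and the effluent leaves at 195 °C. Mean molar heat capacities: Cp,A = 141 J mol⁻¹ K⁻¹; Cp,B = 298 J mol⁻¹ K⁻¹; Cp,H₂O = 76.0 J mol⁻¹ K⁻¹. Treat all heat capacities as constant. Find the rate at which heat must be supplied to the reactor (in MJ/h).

Q_in = 208 MJ/h

Extent of reaction ξ = 0.459 × 3.70 / 2 = 0.84915 mol/s
Reaction term: ξ·ΔH°_rxn = 0.84915 × -38.3 = -32.522 kJ/s
Sensible, feed 47.6→25 °C: -11.79 kJ/s
Outlet flows (mol/s): A 2.0017, B 0.84915, H₂O 0.84915
Sensible, products 25→195 °C: 101.97 kJ/s
Q = ΔH = 57.657 kJ/s = 57.657 kW
Heat supplied = 207.56 MJ/h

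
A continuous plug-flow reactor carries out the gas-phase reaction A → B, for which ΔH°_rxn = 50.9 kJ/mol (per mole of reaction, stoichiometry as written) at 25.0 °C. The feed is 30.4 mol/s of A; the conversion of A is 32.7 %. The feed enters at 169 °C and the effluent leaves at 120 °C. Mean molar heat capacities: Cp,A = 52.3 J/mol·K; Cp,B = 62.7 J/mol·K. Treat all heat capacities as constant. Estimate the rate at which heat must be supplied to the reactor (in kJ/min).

Extent of reaction ξ = 0.327 × 30.4 = 9.9408 mol/s
Reaction term: ξ·ΔH°_rxn = 9.9408 × 50.9 = 505.99 kJ/s
Sensible, feed 169→25 °C: -228.95 kJ/s
Outlet flows (mol/s): A 20.459, B 9.9408
Sensible, products 25→120 °C: 160.86 kJ/s
Q = ΔH = 437.9 kJ/s = 437.9 kW
Heat supplied = 26274 kJ/min

Q_in = 26300 kJ/min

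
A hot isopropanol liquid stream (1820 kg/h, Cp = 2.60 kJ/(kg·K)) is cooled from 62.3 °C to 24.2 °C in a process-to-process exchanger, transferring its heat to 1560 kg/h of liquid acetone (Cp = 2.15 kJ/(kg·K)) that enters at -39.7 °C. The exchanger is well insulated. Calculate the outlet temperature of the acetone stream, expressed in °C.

T_c,out = 14.1 °C

Heat released by hot stream: Q = 1820 × 2.60 × (62.3 − 24.2) = 180290 kJ/h
Energy balance on cold side (adiabatic exchanger): Q = ṁ_c·Cp_c·(T_c,out − T_c,in)
T_c,out = -39.7 + 180290/(1560 × 2.15) = 14.053 °C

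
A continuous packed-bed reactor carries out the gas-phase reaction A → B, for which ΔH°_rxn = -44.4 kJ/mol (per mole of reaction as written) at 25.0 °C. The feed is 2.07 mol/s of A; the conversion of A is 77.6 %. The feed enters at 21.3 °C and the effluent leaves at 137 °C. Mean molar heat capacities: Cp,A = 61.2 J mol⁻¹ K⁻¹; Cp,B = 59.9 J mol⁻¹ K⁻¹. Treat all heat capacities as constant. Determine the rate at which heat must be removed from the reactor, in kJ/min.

Extent of reaction ξ = 0.776 × 2.07 = 1.6063 mol/s
Reaction term: ξ·ΔH°_rxn = 1.6063 × -44.4 = -71.321 kJ/s
Sensible, feed 21.3→25 °C: 0.46873 kJ/s
Outlet flows (mol/s): A 0.46368, B 1.6063
Sensible, products 25→137 °C: 13.955 kJ/s
Q = ΔH = -56.897 kJ/s = -56.897 kW
Heat removed = 3413.8 kJ/min

Q_out = 3410 kJ/min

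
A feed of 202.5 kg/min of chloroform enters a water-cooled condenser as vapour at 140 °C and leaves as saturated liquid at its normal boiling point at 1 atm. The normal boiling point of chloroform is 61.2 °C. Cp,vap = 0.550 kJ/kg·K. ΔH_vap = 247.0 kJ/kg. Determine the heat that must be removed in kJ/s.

Q_c = 980 kJ/s

vapour 140→61.2 °C: -43.34 kJ/kg
condensation at 61.2 °C: -247 kJ/kg
Δh = -43.34 + -247 = -290.34 kJ/kg
Q = ṁ·Δh = 202.5 kg/min × -290.34 kJ/kg = -58794 kJ/min
|Q| = 979.9 kW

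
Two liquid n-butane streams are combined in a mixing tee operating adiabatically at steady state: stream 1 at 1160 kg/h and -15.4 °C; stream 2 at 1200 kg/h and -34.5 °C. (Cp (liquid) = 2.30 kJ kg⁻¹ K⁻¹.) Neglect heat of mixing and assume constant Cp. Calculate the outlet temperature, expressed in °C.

T_out = -25.1 °C

Adiabatic, steady state ⇒ Σ ṁᵢCp,ᵢ(T_out − Tᵢ) = 0
T_out = Σ ṁᵢCp,ᵢTᵢ / Σ ṁᵢCp,ᵢ
      = -136310 / 5428 = -25.112 °C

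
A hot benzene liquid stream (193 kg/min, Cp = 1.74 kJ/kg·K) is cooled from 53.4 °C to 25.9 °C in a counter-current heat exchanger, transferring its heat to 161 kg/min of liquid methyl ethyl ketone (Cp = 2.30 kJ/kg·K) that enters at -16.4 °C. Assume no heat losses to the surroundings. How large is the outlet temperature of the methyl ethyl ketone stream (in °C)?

T_c,out = 8.54 °C

Heat released by hot stream: Q = 193 × 1.74 × (53.4 − 25.9) = 9235 kJ/min
Energy balance on cold side (adiabatic exchanger): Q = ṁ_c·Cp_c·(T_c,out − T_c,in)
T_c,out = -16.4 + 9235/(161 × 2.30) = 8.5394 °C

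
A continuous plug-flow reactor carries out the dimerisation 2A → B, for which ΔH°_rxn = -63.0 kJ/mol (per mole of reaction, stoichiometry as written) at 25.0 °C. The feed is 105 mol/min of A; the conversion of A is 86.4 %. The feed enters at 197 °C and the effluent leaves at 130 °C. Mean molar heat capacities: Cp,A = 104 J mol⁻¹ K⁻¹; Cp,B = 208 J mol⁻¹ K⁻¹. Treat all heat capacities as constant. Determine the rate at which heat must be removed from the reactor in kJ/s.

Q_out = 59.8 kJ/s

Extent of reaction ξ = 0.864 × 105 / 2 = 45.36 mol/min
Reaction term: ξ·ΔH°_rxn = 45.36 × -63.0 = -2857.7 kJ/min
Sensible, feed 197→25 °C: -1878.2 kJ/min
Outlet flows (mol/min): A 14.28, B 45.36
Sensible, products 25→130 °C: 1146.6 kJ/min
Q = ΔH = -3589.3 kJ/min = -59.822 kW
Heat removed = 59.822 kJ/s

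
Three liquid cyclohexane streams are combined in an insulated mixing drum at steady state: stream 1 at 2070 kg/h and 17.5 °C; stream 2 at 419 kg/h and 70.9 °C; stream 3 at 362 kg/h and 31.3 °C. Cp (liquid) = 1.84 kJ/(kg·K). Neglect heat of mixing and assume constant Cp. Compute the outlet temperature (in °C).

T_out = 27.1 °C

No heat crosses the boundary, so H_out = H_in.
Σ ṁᵢCp,ᵢTᵢ = 2070×1.84×17.5 + 419×1.84×70.9 + 362×1.84×31.3 = 142160
Σ ṁᵢCp,ᵢ = 2070×1.84 + 419×1.84 + 362×1.84 = 5245.8
T_out = 142160 / 5245.8 = 27.1 °C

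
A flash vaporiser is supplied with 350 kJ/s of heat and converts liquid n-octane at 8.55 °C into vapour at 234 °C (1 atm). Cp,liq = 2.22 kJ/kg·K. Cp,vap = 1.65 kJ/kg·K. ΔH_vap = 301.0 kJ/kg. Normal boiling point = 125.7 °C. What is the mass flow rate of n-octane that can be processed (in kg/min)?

Δh = 2.22×(125.7−8.55) + 301.0 + 1.65×(234−125.7) = 739.77 kJ/kg
Q = 350 kJ/s = 350 kJ/s = 21000 kJ/min
ṁ = Q/Δh = 21000 / 739.77 = 28.387 kg/min

ṁ = 28.4 kg/min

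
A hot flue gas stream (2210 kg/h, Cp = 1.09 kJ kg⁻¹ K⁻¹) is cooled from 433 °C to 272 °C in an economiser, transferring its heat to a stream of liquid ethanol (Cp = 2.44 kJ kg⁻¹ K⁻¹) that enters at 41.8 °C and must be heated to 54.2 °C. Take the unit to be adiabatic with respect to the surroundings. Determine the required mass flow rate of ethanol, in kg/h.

Heat released by hot stream: Q = 2210 × 1.09 × (433 − 272) = 387830 kJ/h
Energy balance on cold side (adiabatic exchanger): Q = ṁ_c·Cp_c·(T_c,out − T_c,in)
ṁ_c = 387830 / [2.44 × (54.2 − 41.8)] = 12818 kg/h

ṁ_c = 12800 kg/h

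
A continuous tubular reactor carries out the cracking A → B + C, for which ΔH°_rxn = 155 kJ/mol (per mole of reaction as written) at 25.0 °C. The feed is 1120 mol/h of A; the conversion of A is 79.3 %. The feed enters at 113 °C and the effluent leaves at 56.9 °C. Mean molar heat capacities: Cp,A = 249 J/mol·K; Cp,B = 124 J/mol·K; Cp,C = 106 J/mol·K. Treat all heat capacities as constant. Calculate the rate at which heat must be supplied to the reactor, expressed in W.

Extent of reaction ξ = 0.793 × 1120 = 888.16 mol/h
Reaction term: ξ·ΔH°_rxn = 888.16 × 155 = 137660 kJ/h
Sensible, feed 113→25 °C: -24541 kJ/h
Outlet flows (mol/h): A 231.84, B 888.16, C 888.16
Sensible, products 25→56.9 °C: 8358 kJ/h
Q = ΔH = 121480 kJ/h = 33.745 kW
Heat supplied = 33745 W

Q_in = 33700 W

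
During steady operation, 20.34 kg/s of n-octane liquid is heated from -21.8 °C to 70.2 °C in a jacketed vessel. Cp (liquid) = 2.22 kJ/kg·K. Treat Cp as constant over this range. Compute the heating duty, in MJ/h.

Q = ṁ·Cp·ΔT = 20.34 × 2.22 × (70.2 − -21.8) = 4154.2 kJ/s
Heating duty = 14955 MJ/h

Q = 15000 MJ/h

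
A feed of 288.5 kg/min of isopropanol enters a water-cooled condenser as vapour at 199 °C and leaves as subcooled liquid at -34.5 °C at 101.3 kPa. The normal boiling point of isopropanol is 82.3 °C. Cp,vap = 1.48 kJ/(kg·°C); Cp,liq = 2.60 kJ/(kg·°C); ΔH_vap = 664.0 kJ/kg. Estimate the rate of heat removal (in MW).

vapour 199→82.3 °C: -172.72 kJ/kg
condensation at 82.3 °C: -664 kJ/kg
liquid 82.3→-34.5 °C: -303.68 kJ/kg
Δh = -172.72 + -664 + -303.68 = -1140.4 kJ/kg
Q = ṁ·Δh = 288.5 kg/min × -1140.4 kJ/kg = -329000 kJ/min
|Q| = 5483.4 kW = 5.4834 MW

Q_c = 5.48 MW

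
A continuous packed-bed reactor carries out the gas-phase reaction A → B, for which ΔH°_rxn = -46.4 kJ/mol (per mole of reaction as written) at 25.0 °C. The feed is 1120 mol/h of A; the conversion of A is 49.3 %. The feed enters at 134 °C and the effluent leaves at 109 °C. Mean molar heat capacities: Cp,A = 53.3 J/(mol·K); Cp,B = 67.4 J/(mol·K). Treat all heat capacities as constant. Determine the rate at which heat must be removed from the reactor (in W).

Q_out = 7350 W

Extent of reaction ξ = 0.493 × 1120 = 552.16 mol/h
Reaction term: ξ·ΔH°_rxn = 552.16 × -46.4 = -25620 kJ/h
Sensible, feed 134→25 °C: -6506.9 kJ/h
Outlet flows (mol/h): A 567.84, B 552.16
Sensible, products 25→109 °C: 5668.4 kJ/h
Q = ΔH = -26459 kJ/h = -7.3496 kW
Heat removed = 7349.6 W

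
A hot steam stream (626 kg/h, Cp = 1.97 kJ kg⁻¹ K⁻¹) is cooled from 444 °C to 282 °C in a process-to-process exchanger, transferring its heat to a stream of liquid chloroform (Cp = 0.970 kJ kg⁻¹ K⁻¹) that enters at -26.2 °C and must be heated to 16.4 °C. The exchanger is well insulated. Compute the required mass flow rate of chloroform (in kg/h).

ṁ_c = 4830 kg/h

Heat released by hot stream: Q = 626 × 1.97 × (444 − 282) = 199780 kJ/h
Energy balance on cold side (adiabatic exchanger): Q = ṁ_c·Cp_c·(T_c,out − T_c,in)
ṁ_c = 199780 / [0.970 × (16.4 − -26.2)] = 4834.8 kg/h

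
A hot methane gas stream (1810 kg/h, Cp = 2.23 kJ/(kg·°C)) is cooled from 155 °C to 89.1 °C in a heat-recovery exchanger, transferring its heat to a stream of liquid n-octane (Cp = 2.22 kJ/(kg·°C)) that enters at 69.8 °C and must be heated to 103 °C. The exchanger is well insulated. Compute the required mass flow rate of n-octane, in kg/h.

ṁ_c = 3610 kg/h

Heat released by hot stream: Q = 1810 × 2.23 × (155 − 89.1) = 265990 kJ/h
Energy balance on cold side (adiabatic exchanger): Q = ṁ_c·Cp_c·(T_c,out − T_c,in)
ṁ_c = 265990 / [2.22 × (103 − 69.8)] = 3608.9 kg/h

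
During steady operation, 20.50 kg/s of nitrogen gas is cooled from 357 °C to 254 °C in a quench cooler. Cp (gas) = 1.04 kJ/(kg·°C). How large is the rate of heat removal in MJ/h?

Q = ṁ·Cp·ΔT = 20.50 × 1.04 × (254 − 357) = -2196 kJ/s
Cooling duty = 7905.5 MJ/h

Q_c = 7910 MJ/h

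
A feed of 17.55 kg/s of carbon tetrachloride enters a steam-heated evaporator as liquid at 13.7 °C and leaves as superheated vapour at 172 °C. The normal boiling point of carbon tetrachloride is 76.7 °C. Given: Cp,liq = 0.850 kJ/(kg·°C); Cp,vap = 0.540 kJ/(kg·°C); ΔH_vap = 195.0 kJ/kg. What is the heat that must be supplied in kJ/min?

Q = 316000 kJ/min

liquid 13.7→76.7 °C: 53.55 kJ/kg
vaporisation at 76.7 °C: 195 kJ/kg
vapour 76.7→172 °C: 51.462 kJ/kg
Δh = 53.55 + 195 + 51.462 = 300.01 kJ/kg
Q = ṁ·Δh = 17.55 kg/s × 300.01 kJ/kg = 5265.2 kJ/s
|Q| = 5265.2 kW = 315910 kJ/min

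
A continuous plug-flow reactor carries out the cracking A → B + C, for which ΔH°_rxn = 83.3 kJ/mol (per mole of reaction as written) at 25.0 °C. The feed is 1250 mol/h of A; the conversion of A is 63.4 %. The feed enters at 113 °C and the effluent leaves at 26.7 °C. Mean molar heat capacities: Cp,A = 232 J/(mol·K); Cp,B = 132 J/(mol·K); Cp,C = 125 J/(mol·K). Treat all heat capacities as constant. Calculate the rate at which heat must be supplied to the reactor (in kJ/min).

Extent of reaction ξ = 0.634 × 1250 = 792.5 mol/h
Reaction term: ξ·ΔH°_rxn = 792.5 × 83.3 = 66015 kJ/h
Sensible, feed 113→25 °C: -25520 kJ/h
Outlet flows (mol/h): A 457.5, B 792.5, C 792.5
Sensible, products 25→26.7 °C: 526.68 kJ/h
Q = ΔH = 41022 kJ/h = 11.395 kW
Heat supplied = 683.7 kJ/min

Q_in = 684 kJ/min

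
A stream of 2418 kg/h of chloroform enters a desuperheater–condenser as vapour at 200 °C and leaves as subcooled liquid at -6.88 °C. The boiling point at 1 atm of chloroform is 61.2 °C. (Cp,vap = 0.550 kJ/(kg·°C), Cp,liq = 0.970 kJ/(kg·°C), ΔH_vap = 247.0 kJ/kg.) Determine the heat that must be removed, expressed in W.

vapour 200→61.2 °C: -76.34 kJ/kg
condensation at 61.2 °C: -247 kJ/kg
liquid 61.2→-6.88 °C: -66.038 kJ/kg
Δh = -76.34 + -247 + -66.038 = -389.38 kJ/kg
Q = ṁ·Δh = 2418 kg/h × -389.38 kJ/kg = -941520 kJ/h
|Q| = 261.53 kW = 261530 W

Q_c = 262000 W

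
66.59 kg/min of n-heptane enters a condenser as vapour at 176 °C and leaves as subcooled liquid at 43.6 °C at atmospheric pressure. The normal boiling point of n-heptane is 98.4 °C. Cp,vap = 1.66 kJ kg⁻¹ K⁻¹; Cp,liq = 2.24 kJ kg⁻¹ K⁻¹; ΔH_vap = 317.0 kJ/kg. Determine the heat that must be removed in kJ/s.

vapour 176→98.4 °C: -128.82 kJ/kg
condensation at 98.4 °C: -317 kJ/kg
liquid 98.4→43.6 °C: -122.75 kJ/kg
Δh = -128.82 + -317 + -122.75 = -568.57 kJ/kg
Q = ṁ·Δh = 66.59 kg/min × -568.57 kJ/kg = -37861 kJ/min
|Q| = 631.02 kW

Q_c = 631 kJ/s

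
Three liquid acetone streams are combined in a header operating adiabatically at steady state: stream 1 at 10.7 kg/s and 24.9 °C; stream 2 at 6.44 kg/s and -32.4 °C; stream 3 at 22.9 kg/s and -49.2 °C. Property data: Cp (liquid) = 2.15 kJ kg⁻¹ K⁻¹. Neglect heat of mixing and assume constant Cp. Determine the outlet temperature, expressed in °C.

T_out = -26.7 °C

Energy balance with Q = 0: Σ ṁᵢCp,ᵢ(T_out − Tᵢ) = 0
Σ ṁᵢCp,ᵢTᵢ = 10.7×2.15×24.9 + 6.44×2.15×-32.4 + 22.9×2.15×-49.2 = -2298.1
Σ ṁᵢCp,ᵢ = 10.7×2.15 + 6.44×2.15 + 22.9×2.15 = 86.086
T_out = -2298.1 / 86.086 = -26.696 °C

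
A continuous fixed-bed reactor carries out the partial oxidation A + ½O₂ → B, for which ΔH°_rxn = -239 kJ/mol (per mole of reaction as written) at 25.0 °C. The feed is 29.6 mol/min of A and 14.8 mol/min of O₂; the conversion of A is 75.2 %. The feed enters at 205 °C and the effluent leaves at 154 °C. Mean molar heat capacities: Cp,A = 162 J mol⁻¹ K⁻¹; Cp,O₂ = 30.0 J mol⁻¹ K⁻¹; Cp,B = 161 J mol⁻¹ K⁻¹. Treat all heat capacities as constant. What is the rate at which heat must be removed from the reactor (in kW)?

Extent of reaction ξ = 0.752 × 29.6 = 22.259 mol/min
Reaction term: ξ·ΔH°_rxn = 22.259 × -239 = -5319.9 kJ/min
Sensible, feed 205→25 °C: -943.06 kJ/min
Outlet flows (mol/min): A 7.3408, O₂ 3.6704, B 22.259
Sensible, products 25→154 °C: 629.91 kJ/min
Q = ΔH = -5633.1 kJ/min = -93.885 kW
Heat removed = 93.885 kW

Q_out = 93.9 kW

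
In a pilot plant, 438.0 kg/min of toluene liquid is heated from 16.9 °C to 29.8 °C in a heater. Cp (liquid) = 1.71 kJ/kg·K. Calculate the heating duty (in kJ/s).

Q = 161 kJ/s

Q = ṁ·Cp·ΔT = 438.0 × 1.71 × (29.8 − 16.9) = 9661.8 kJ/min
Converting: 9661.8 / 60 s = 161.03 kW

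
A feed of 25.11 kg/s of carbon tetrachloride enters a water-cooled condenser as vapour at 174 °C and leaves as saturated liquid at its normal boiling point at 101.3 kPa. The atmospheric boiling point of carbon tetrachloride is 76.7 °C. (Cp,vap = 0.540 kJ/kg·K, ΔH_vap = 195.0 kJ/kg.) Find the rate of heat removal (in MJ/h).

Q_c = 22400 MJ/h

vapour 174→76.7 °C: -52.542 kJ/kg
condensation at 76.7 °C: -195 kJ/kg
Δh = -52.542 + -195 = -247.54 kJ/kg
Q = ṁ·Δh = 25.11 kg/s × -247.54 kJ/kg = -6215.8 kJ/s
|Q| = 6215.8 kW = 22377 MJ/h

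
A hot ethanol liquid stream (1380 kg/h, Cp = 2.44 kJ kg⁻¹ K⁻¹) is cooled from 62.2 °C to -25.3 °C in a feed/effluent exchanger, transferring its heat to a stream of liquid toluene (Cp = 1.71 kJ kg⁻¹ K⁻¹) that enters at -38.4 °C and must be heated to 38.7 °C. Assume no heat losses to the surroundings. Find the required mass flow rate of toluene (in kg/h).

Heat released by hot stream: Q = 1380 × 2.44 × (62.2 − -25.3) = 294630 kJ/h
Energy balance on cold side (adiabatic exchanger): Q = ṁ_c·Cp_c·(T_c,out − T_c,in)
ṁ_c = 294630 / [1.71 × (38.7 − -38.4)] = 2234.7 kg/h

ṁ_c = 2230 kg/h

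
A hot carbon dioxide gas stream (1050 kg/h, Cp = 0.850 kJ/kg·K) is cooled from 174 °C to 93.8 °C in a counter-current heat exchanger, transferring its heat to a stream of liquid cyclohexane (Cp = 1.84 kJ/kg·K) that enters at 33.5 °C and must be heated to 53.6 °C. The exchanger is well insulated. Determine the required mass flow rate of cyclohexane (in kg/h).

Heat released by hot stream: Q = 1050 × 0.850 × (174 − 93.8) = 71578 kJ/h
Energy balance on cold side (adiabatic exchanger): Q = ṁ_c·Cp_c·(T_c,out − T_c,in)
ṁ_c = 71578 / [1.84 × (53.6 − 33.5)] = 1935.4 kg/h

ṁ_c = 1940 kg/h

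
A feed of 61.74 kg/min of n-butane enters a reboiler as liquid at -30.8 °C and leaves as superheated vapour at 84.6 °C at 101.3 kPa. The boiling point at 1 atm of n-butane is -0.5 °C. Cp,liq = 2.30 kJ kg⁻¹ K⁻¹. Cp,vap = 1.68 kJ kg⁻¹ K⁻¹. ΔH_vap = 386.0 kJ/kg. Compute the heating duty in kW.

Q = 616 kW

liquid -30.8→-0.5 °C: 69.69 kJ/kg
vaporisation at -0.5 °C: 386 kJ/kg
vapour -0.5→84.6 °C: 142.97 kJ/kg
Δh = 69.69 + 386 + 142.97 = 598.66 kJ/kg
Q = ṁ·Δh = 61.74 kg/min × 598.66 kJ/kg = 36961 kJ/min
|Q| = 616.02 kW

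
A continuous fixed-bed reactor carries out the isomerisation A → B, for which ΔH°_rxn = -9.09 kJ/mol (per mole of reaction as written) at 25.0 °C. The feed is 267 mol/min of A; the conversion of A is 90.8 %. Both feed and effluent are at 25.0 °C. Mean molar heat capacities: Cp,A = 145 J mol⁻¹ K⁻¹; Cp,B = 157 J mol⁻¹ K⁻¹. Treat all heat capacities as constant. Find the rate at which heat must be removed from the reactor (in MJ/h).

Q_out = 132 MJ/h

Extent of reaction ξ = 0.908 × 267 = 242.44 mol/min
Reaction term: ξ·ΔH°_rxn = 242.44 × -9.09 = -2203.7 kJ/min
Q = ΔH = -2203.7 kJ/min = -36.729 kW
Heat removed = 132.22 MJ/h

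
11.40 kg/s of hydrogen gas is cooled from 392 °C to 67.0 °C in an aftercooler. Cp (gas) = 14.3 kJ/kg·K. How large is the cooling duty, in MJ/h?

Q_c = 191000 MJ/h

Q = ṁ·Cp·ΔT = 11.40 × 14.3 × (67.0 − 392) = -52982 kJ/s
Cooling duty = 190730 MJ/h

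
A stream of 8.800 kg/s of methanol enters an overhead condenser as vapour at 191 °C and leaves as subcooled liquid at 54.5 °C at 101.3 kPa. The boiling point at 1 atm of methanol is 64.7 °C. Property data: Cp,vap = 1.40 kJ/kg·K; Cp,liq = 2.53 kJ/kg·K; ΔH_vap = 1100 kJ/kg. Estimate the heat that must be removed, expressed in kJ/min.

Q_c = 688000 kJ/min

vapour 191→64.7 °C: -176.82 kJ/kg
condensation at 64.7 °C: -1100 kJ/kg
liquid 64.7→54.5 °C: -25.806 kJ/kg
Δh = -176.82 + -1100 + -25.806 = -1302.6 kJ/kg
Q = ṁ·Δh = 8.800 kg/s × -1302.6 kJ/kg = -11463 kJ/s
|Q| = 11463 kW = 687790 kJ/min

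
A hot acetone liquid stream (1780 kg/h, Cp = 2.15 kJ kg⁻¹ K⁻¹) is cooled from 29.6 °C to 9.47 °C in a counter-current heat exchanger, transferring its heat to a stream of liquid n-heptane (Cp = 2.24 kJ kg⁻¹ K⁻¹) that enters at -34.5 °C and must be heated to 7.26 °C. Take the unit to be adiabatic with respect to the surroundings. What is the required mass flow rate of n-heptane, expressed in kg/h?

Heat released by hot stream: Q = 1780 × 2.15 × (29.6 − 9.47) = 77038 kJ/h
Energy balance on cold side (adiabatic exchanger): Q = ṁ_c·Cp_c·(T_c,out − T_c,in)
ṁ_c = 77038 / [2.24 × (7.26 − -34.5)] = 823.56 kg/h

ṁ_c = 824 kg/h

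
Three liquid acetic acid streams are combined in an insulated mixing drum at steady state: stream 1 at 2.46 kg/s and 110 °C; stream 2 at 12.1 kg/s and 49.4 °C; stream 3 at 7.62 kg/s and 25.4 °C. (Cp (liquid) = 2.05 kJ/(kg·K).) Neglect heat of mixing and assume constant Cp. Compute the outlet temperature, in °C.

No heat crosses the boundary, so H_out = H_in.
Σ ṁᵢCp,ᵢTᵢ = 2.46×2.05×110 + 12.1×2.05×49.4 + 7.62×2.05×25.4 = 2176.9
Σ ṁᵢCp,ᵢ = 2.46×2.05 + 12.1×2.05 + 7.62×2.05 = 45.469
T_out = 2176.9 / 45.469 = 47.876 °C

T_out = 47.9 °C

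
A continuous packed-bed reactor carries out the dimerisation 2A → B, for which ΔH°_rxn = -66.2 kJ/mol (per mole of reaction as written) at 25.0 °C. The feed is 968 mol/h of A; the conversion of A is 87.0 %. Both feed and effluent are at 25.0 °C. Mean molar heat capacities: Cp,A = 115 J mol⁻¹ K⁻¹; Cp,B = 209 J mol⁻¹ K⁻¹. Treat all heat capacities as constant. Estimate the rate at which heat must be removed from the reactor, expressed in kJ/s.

Q_out = 7.74 kJ/s

Extent of reaction ξ = 0.870 × 968 / 2 = 421.08 mol/h
Reaction term: ξ·ΔH°_rxn = 421.08 × -66.2 = -27875 kJ/h
Q = ΔH = -27875 kJ/h = -7.7432 kW
Heat removed = 7.7432 kJ/s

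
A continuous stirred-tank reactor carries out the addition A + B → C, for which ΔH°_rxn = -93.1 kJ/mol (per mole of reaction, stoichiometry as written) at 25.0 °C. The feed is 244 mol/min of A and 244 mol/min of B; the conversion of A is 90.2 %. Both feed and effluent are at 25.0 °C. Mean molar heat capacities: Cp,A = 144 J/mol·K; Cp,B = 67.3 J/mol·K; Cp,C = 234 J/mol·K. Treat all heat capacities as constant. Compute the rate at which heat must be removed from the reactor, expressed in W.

Q_out = 342000 W

Extent of reaction ξ = 0.902 × 244 = 220.09 mol/min
Reaction term: ξ·ΔH°_rxn = 220.09 × -93.1 = -20490 kJ/min
Q = ΔH = -20490 kJ/min = -341.5 kW
Heat removed = 341500 W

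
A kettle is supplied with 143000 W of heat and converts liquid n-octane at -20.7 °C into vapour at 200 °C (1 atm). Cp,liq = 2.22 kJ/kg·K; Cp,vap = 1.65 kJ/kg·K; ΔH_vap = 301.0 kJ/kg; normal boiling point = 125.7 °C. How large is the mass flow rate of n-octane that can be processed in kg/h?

Δh = 2.22×(125.7−-20.7) + 301.0 + 1.65×(200−125.7) = 748.6 kJ/kg
Q = 143000 W = 143 kJ/s = 514800 kJ/h
ṁ = Q/Δh = 514800 / 748.6 = 687.68 kg/h

ṁ = 688 kg/h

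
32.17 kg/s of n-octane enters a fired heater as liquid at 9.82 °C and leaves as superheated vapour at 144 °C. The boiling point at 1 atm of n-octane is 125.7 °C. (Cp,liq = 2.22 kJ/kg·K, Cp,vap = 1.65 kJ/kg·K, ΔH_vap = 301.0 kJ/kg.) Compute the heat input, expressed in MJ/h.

Q = 68100 MJ/h

liquid 9.82→125.7 °C: 257.25 kJ/kg
vaporisation at 125.7 °C: 301 kJ/kg
vapour 125.7→144 °C: 30.195 kJ/kg
Δh = 257.25 + 301 + 30.195 = 588.45 kJ/kg
Q = ṁ·Δh = 32.17 kg/s × 588.45 kJ/kg = 18930 kJ/s
|Q| = 18930 kW = 68149 MJ/h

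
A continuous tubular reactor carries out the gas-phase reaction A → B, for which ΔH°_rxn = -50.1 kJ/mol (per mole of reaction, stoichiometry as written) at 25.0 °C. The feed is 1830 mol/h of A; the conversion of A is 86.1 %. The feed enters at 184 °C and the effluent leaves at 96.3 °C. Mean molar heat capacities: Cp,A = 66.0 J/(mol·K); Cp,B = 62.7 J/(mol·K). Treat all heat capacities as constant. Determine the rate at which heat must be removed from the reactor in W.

Q_out = 25000 W

Extent of reaction ξ = 0.861 × 1830 = 1575.6 mol/h
Reaction term: ξ·ΔH°_rxn = 1575.6 × -50.1 = -78939 kJ/h
Sensible, feed 184→25 °C: -19204 kJ/h
Outlet flows (mol/h): A 254.37, B 1575.6
Sensible, products 25→96.3 °C: 8240.9 kJ/h
Q = ΔH = -89902 kJ/h = -24.973 kW
Heat removed = 24973 W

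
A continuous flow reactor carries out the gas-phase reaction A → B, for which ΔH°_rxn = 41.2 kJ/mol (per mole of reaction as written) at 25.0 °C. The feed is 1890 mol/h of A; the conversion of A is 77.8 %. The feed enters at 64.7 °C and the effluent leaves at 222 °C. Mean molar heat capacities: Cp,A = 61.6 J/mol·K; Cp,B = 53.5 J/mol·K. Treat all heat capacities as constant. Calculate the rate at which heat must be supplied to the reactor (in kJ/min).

Q_in = 1280 kJ/min

Extent of reaction ξ = 0.778 × 1890 = 1470.4 mol/h
Reaction term: ξ·ΔH°_rxn = 1470.4 × 41.2 = 60581 kJ/h
Sensible, feed 64.7→25 °C: -4622 kJ/h
Outlet flows (mol/h): A 419.58, B 1470.4
Sensible, products 25→222 °C: 20589 kJ/h
Q = ΔH = 76548 kJ/h = 21.263 kW
Heat supplied = 1275.8 kJ/min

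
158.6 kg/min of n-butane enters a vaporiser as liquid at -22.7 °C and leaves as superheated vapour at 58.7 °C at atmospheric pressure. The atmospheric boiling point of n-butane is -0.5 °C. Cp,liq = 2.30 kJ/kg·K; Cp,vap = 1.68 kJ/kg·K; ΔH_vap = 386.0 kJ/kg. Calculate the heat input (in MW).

liquid -22.7→-0.5 °C: 51.06 kJ/kg
vaporisation at -0.5 °C: 386 kJ/kg
vapour -0.5→58.7 °C: 99.456 kJ/kg
Δh = 51.06 + 386 + 99.456 = 536.52 kJ/kg
Q = ṁ·Δh = 158.6 kg/min × 536.52 kJ/kg = 85091 kJ/min
|Q| = 1418.2 kW = 1.4182 MW

Q = 1.42 MW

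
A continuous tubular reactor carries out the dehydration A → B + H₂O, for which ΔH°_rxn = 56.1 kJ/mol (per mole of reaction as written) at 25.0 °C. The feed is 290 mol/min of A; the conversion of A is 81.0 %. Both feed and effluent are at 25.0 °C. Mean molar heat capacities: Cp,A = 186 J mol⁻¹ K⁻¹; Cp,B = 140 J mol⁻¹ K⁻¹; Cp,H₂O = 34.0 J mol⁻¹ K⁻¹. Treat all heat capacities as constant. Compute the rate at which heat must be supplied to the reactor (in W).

Q_in = 220000 W

Extent of reaction ξ = 0.810 × 290 = 234.9 mol/min
Reaction term: ξ·ΔH°_rxn = 234.9 × 56.1 = 13178 kJ/min
Q = ΔH = 13178 kJ/min = 219.63 kW
Heat supplied = 219630 W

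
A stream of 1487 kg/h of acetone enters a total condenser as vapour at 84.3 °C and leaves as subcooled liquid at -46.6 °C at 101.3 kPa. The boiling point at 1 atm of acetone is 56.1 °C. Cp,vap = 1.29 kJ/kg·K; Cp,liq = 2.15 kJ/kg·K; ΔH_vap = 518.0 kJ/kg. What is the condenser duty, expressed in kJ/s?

vapour 84.3→56.1 °C: -36.378 kJ/kg
condensation at 56.1 °C: -518 kJ/kg
liquid 56.1→-46.6 °C: -220.81 kJ/kg
Δh = -36.378 + -518 + -220.81 = -775.18 kJ/kg
Q = ṁ·Δh = 1487 kg/h × -775.18 kJ/kg = -1.1527e+06 kJ/h
|Q| = 320.19 kW

Q_c = 320 kJ/s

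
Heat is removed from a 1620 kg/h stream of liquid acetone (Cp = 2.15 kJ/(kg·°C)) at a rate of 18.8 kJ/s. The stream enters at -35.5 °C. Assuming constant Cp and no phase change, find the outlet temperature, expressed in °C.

Q = 18.8 kJ/s = 67680 kJ/h
ΔT = Q/(ṁ·Cp) = 67680/(1620×2.15) = 19.432 K
T_out = -35.5 − 19.432 = -54.932 °C

T_out = -54.9 °C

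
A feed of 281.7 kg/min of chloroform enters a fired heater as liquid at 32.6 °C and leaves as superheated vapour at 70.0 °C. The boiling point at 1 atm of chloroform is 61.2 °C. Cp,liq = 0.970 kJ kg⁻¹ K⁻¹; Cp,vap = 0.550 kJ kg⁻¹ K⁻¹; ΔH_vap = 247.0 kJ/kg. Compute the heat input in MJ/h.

Q = 4730 MJ/h

liquid 32.6→61.2 °C: 27.742 kJ/kg
vaporisation at 61.2 °C: 247 kJ/kg
vapour 61.2→70.0 °C: 4.84 kJ/kg
Δh = 27.742 + 247 + 4.84 = 279.58 kJ/kg
Q = ṁ·Δh = 281.7 kg/min × 279.58 kJ/kg = 78758 kJ/min
|Q| = 1312.6 kW = 4725.5 MJ/h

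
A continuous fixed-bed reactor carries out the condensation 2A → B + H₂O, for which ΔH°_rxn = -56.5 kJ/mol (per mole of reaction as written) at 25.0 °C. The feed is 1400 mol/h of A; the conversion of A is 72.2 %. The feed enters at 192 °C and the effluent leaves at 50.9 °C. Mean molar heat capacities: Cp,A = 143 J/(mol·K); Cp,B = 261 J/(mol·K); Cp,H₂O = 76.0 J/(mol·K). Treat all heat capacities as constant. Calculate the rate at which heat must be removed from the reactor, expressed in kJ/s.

Extent of reaction ξ = 0.722 × 1400 / 2 = 505.4 mol/h
Reaction term: ξ·ΔH°_rxn = 505.4 × -56.5 = -28555 kJ/h
Sensible, feed 192→25 °C: -33433 kJ/h
Outlet flows (mol/h): A 389.2, B 505.4, H₂O 505.4
Sensible, products 25→50.9 °C: 5852.8 kJ/h
Q = ΔH = -56136 kJ/h = -15.593 kW
Heat removed = 15.593 kJ/s

Q_out = 15.6 kJ/s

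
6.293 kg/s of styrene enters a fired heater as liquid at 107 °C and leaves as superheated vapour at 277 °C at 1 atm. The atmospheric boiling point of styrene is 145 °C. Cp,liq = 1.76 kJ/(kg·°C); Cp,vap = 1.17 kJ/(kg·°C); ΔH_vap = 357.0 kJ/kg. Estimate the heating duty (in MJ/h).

liquid 107→145 °C: 66.88 kJ/kg
vaporisation at 145 °C: 357 kJ/kg
vapour 145→277 °C: 154.44 kJ/kg
Δh = 66.88 + 357 + 154.44 = 578.32 kJ/kg
Q = ṁ·Δh = 6.293 kg/s × 578.32 kJ/kg = 3639.4 kJ/s
|Q| = 3639.4 kW = 13102 MJ/h

Q = 13100 MJ/h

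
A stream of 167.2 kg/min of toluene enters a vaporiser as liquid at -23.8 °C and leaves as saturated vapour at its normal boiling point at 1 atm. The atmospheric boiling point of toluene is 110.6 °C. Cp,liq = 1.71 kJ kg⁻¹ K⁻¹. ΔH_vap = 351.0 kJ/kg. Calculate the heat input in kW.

Q = 1620 kW

liquid -23.8→110.6 °C: 229.82 kJ/kg
vaporisation at 110.6 °C: 351 kJ/kg
Δh = 229.82 + 351 = 580.82 kJ/kg
Q = ṁ·Δh = 167.2 kg/min × 580.82 kJ/kg = 97114 kJ/min
|Q| = 1618.6 kW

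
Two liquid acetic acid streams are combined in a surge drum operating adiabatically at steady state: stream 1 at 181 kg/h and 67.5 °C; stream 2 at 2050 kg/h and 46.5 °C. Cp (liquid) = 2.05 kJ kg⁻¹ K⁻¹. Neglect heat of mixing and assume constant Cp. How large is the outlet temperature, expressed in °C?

T_out = 48.2 °C

No heat crosses the boundary, so H_out = H_in.
T_out = Σ ṁᵢCp,ᵢTᵢ / Σ ṁᵢCp,ᵢ
      = 220460 / 4573.6 = 48.204 °C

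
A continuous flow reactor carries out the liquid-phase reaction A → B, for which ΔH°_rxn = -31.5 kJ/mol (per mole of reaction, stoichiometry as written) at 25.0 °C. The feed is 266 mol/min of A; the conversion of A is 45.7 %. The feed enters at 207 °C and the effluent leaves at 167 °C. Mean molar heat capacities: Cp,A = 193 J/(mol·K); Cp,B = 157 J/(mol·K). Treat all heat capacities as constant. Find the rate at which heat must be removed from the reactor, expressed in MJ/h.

Q_out = 390 MJ/h

Extent of reaction ξ = 0.457 × 266 = 121.56 mol/min
Reaction term: ξ·ΔH°_rxn = 121.56 × -31.5 = -3829.2 kJ/min
Sensible, feed 207→25 °C: -9343.5 kJ/min
Outlet flows (mol/min): A 144.44, B 121.56
Sensible, products 25→167 °C: 6668.6 kJ/min
Q = ΔH = -6504.1 kJ/min = -108.4 kW
Heat removed = 390.25 MJ/h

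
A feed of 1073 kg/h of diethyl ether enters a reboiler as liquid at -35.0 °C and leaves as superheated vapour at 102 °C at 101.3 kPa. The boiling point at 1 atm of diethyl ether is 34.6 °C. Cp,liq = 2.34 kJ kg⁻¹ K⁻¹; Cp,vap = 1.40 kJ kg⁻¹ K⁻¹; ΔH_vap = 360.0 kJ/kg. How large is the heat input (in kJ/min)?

liquid -35.0→34.6 °C: 162.86 kJ/kg
vaporisation at 34.6 °C: 360 kJ/kg
vapour 34.6→102 °C: 94.36 kJ/kg
Δh = 162.86 + 360 + 94.36 = 617.22 kJ/kg
Q = ṁ·Δh = 1073 kg/h × 617.22 kJ/kg = 662280 kJ/h
|Q| = 183.97 kW = 11038 kJ/min

Q = 11000 kJ/min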